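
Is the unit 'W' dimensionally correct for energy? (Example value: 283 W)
No

energy has SI base units: kg * m^2 / s^2
W does NOT reduce to kg * m^2 / s^2; a valid unit for energy would be e.g. J.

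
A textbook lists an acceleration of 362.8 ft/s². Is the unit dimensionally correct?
Yes

acceleration has SI base units: m / s^2
ft/s² reduces to the same SI base units, so it is a valid unit for acceleration.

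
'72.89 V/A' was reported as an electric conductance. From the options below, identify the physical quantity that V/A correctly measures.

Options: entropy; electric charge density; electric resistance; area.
electric resistance

electric conductance should have units dimensionally equivalent to A^2 * s^3 / (kg * m^2) (e.g. S).
The given unit 'V/A' reduces to kg * m^2 / (A^2 * s^3). Of the listed options, that is the dimensionality of electric resistance.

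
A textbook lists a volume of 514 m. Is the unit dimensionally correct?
No

volume has SI base units: m^3
m does NOT reduce to m^3; a valid unit for volume would be e.g. m³.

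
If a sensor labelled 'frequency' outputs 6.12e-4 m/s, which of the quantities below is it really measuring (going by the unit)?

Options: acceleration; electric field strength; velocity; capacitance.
velocity

frequency should have units dimensionally equivalent to 1 / s (e.g. Hz).
The given unit 'm/s' reduces to m / s. Of the listed options, that is the dimensionality of velocity.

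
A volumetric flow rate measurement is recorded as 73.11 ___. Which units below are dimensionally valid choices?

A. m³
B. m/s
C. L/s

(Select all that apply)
C

volumetric flow rate has SI base units: m^3 / s

Checking each option against m^3 / s:
  A. m³: ✗ does not match
  B. m/s: ✗ does not match
  C. L/s: ✓ matches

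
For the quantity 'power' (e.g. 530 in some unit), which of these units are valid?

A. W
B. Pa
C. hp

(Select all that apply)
A, C

power has SI base units: kg * m^2 / s^3

Checking each option against kg * m^2 / s^3:
  A. W: ✓ matches
  B. Pa: ✗ does not match
  C. hp: ✓ matches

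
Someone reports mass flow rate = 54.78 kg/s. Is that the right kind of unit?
Yes

mass flow rate has SI base units: kg / s
kg/s reduces to the same SI base units, so it is a valid unit for mass flow rate.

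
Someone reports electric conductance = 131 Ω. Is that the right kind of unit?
No

electric conductance has SI base units: A^2 * s^3 / (kg * m^2)
Ω does NOT reduce to A^2 * s^3 / (kg * m^2); a valid unit for electric conductance would be e.g. S.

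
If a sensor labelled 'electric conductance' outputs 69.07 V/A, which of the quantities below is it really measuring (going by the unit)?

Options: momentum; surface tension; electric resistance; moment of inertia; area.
electric resistance

electric conductance should have units dimensionally equivalent to A^2 * s^3 / (kg * m^2) (e.g. S).
The given unit 'V/A' reduces to kg * m^2 / (A^2 * s^3). Of the listed options, that is the dimensionality of electric resistance.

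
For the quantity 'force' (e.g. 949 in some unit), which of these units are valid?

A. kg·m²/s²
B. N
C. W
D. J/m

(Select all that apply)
B, D

force has SI base units: kg * m / s^2

Checking each option against kg * m / s^2:
  A. kg·m²/s²: ✗ does not match
  B. N: ✓ matches
  C. W: ✗ does not match
  D. J/m: ✓ matches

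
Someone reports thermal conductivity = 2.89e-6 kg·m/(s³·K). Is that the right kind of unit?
Yes

thermal conductivity has SI base units: kg * m / (s^3 * K)
kg·m/(s³·K) reduces to the same SI base units, so it is a valid unit for thermal conductivity.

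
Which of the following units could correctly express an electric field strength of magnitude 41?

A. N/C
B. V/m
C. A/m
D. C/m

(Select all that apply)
A, B

electric field strength has SI base units: kg * m / (A * s^3)

Checking each option against kg * m / (A * s^3):
  A. N/C: ✓ matches
  B. V/m: ✓ matches
  C. A/m: ✗ does not match
  D. C/m: ✗ does not match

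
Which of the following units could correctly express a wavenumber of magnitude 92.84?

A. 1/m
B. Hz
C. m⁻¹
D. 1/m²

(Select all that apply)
A, C

wavenumber has SI base units: 1 / m

Checking each option against 1 / m:
  A. 1/m: ✓ matches
  B. Hz: ✗ does not match
  C. m⁻¹: ✓ matches
  D. 1/m²: ✗ does not match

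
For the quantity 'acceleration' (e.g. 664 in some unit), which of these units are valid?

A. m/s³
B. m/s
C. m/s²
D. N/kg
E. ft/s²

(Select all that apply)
C, D, E

acceleration has SI base units: m / s^2

Checking each option against m / s^2:
  A. m/s³: ✗ does not match
  B. m/s: ✗ does not match
  C. m/s²: ✓ matches
  D. N/kg: ✓ matches
  E. ft/s²: ✓ matches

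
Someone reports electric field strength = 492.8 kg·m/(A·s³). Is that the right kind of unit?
Yes

electric field strength has SI base units: kg * m / (A * s^3)
kg·m/(A·s³) reduces to the same SI base units, so it is a valid unit for electric field strength.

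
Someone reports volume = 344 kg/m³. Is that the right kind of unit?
No

volume has SI base units: m^3
kg/m³ does NOT reduce to m^3; a valid unit for volume would be e.g. m³.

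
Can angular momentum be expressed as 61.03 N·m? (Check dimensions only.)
No

angular momentum has SI base units: kg * m^2 / s
N·m does NOT reduce to kg * m^2 / s; a valid unit for angular momentum would be e.g. kg·m²/s.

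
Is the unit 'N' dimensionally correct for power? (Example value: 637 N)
No

power has SI base units: kg * m^2 / s^3
N does NOT reduce to kg * m^2 / s^3; a valid unit for power would be e.g. W.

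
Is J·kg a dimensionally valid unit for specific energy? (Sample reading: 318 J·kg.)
No

specific energy has SI base units: m^2 / s^2
J·kg does NOT reduce to m^2 / s^2; a valid unit for specific energy would be e.g. J/kg.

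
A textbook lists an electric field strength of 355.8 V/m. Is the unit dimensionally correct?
Yes

electric field strength has SI base units: kg * m / (A * s^3)
V/m reduces to the same SI base units, so it is a valid unit for electric field strength.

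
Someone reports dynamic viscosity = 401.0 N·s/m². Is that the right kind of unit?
Yes

dynamic viscosity has SI base units: kg / (m * s)
N·s/m² reduces to the same SI base units, so it is a valid unit for dynamic viscosity.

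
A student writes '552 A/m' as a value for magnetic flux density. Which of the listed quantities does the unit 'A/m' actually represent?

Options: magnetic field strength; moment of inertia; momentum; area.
magnetic field strength

magnetic flux density should have units dimensionally equivalent to kg / (A * s^2) (e.g. T).
The given unit 'A/m' reduces to A / m. Of the listed options, that is the dimensionality of magnetic field strength.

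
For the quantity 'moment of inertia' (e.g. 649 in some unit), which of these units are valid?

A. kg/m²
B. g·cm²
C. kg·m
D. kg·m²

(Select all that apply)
B, D

moment of inertia has SI base units: kg * m^2

Checking each option against kg * m^2:
  A. kg/m²: ✗ does not match
  B. g·cm²: ✓ matches
  C. kg·m: ✗ does not match
  D. kg·m²: ✓ matches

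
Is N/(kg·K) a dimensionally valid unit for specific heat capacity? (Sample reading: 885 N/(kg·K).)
No

specific heat capacity has SI base units: m^2 / (s^2 * K)
N/(kg·K) does NOT reduce to m^2 / (s^2 * K); a valid unit for specific heat capacity would be e.g. J/(kg·K).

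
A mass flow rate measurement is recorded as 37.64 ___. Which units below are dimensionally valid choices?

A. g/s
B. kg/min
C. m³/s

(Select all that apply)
A, B

mass flow rate has SI base units: kg / s

Checking each option against kg / s:
  A. g/s: ✓ matches
  B. kg/min: ✓ matches
  C. m³/s: ✗ does not match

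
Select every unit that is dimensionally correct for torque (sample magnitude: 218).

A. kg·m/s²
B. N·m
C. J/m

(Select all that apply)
B

torque has SI base units: kg * m^2 / s^2

Checking each option against kg * m^2 / s^2:
  A. kg·m/s²: ✗ does not match
  B. N·m: ✓ matches
  C. J/m: ✗ does not match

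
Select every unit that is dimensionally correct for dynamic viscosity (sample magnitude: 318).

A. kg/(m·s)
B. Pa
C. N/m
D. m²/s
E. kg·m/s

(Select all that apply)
A

dynamic viscosity has SI base units: kg / (m * s)

Checking each option against kg / (m * s):
  A. kg/(m·s): ✓ matches
  B. Pa: ✗ does not match
  C. N/m: ✗ does not match
  D. m²/s: ✗ does not match
  E. kg·m/s: ✗ does not match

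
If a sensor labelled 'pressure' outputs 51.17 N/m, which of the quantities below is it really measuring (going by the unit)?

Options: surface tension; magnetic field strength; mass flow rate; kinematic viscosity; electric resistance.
surface tension

pressure should have units dimensionally equivalent to kg / (m * s^2) (e.g. Pa).
The given unit 'N/m' reduces to kg / s^2. Of the listed options, that is the dimensionality of surface tension.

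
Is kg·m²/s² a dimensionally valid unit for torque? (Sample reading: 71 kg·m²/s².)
Yes

torque has SI base units: kg * m^2 / s^2
kg·m²/s² reduces to the same SI base units, so it is a valid unit for torque.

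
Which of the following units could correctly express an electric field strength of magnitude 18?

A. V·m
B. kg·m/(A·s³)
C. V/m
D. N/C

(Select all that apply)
B, C, D

electric field strength has SI base units: kg * m / (A * s^3)

Checking each option against kg * m / (A * s^3):
  A. V·m: ✗ does not match
  B. kg·m/(A·s³): ✓ matches
  C. V/m: ✓ matches
  D. N/C: ✓ matches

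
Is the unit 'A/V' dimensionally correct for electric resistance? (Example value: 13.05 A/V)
No

electric resistance has SI base units: kg * m^2 / (A^2 * s^3)
A/V does NOT reduce to kg * m^2 / (A^2 * s^3); a valid unit for electric resistance would be e.g. Ω.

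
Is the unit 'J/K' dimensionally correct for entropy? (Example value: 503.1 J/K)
Yes

entropy has SI base units: kg * m^2 / (s^2 * K)
J/K reduces to the same SI base units, so it is a valid unit for entropy.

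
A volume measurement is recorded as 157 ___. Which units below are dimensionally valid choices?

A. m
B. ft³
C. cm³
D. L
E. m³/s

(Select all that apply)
B, C, D

volume has SI base units: m^3

Checking each option against m^3:
  A. m: ✗ does not match
  B. ft³: ✓ matches
  C. cm³: ✓ matches
  D. L: ✓ matches
  E. m³/s: ✗ does not match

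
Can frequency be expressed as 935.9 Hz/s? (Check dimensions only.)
No

frequency has SI base units: 1 / s
Hz/s does NOT reduce to 1 / s; a valid unit for frequency would be e.g. Hz.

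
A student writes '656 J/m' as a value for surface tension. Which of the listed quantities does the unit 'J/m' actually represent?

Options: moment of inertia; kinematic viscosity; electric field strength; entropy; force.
force

surface tension should have units dimensionally equivalent to kg / s^2 (e.g. N/m).
The given unit 'J/m' reduces to kg * m / s^2. Of the listed options, that is the dimensionality of force.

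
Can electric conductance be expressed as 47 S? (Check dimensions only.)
Yes

electric conductance has SI base units: A^2 * s^3 / (kg * m^2)
S reduces to the same SI base units, so it is a valid unit for electric conductance.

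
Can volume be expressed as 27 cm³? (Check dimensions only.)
Yes

volume has SI base units: m^3
cm³ reduces to the same SI base units, so it is a valid unit for volume.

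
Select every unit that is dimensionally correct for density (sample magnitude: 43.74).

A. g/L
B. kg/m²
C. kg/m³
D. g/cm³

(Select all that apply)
A, C, D

density has SI base units: kg / m^3

Checking each option against kg / m^3:
  A. g/L: ✓ matches
  B. kg/m²: ✗ does not match
  C. kg/m³: ✓ matches
  D. g/cm³: ✓ matches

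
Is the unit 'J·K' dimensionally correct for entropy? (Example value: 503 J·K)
No

entropy has SI base units: kg * m^2 / (s^2 * K)
J·K does NOT reduce to kg * m^2 / (s^2 * K); a valid unit for entropy would be e.g. J/K.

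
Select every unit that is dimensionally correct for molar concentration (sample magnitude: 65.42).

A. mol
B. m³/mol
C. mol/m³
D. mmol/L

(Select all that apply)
C, D

molar concentration has SI base units: mol / m^3

Checking each option against mol / m^3:
  A. mol: ✗ does not match
  B. m³/mol: ✗ does not match
  C. mol/m³: ✓ matches
  D. mmol/L: ✓ matches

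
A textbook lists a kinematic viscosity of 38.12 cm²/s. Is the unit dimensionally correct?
Yes

kinematic viscosity has SI base units: m^2 / s
cm²/s reduces to the same SI base units, so it is a valid unit for kinematic viscosity.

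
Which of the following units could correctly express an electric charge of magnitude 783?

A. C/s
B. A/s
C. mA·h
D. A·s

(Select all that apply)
C, D

electric charge has SI base units: A * s

Checking each option against A * s:
  A. C/s: ✗ does not match
  B. A/s: ✗ does not match
  C. mA·h: ✓ matches
  D. A·s: ✓ matches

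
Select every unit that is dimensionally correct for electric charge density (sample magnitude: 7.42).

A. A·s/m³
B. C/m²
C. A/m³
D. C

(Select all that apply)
A

electric charge density has SI base units: A * s / m^3

Checking each option against A * s / m^3:
  A. A·s/m³: ✓ matches
  B. C/m²: ✗ does not match
  C. A/m³: ✗ does not match
  D. C: ✗ does not match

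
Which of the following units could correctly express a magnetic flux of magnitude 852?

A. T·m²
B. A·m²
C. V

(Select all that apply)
A

magnetic flux has SI base units: kg * m^2 / (A * s^2)

Checking each option against kg * m^2 / (A * s^2):
  A. T·m²: ✓ matches
  B. A·m²: ✗ does not match
  C. V: ✗ does not match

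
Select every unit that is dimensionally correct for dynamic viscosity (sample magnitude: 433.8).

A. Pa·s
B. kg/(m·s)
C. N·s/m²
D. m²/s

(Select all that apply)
A, B, C

dynamic viscosity has SI base units: kg / (m * s)

Checking each option against kg / (m * s):
  A. Pa·s: ✓ matches
  B. kg/(m·s): ✓ matches
  C. N·s/m²: ✓ matches
  D. m²/s: ✗ does not match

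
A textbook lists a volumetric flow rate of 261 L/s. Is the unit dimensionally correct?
Yes

volumetric flow rate has SI base units: m^3 / s
L/s reduces to the same SI base units, so it is a valid unit for volumetric flow rate.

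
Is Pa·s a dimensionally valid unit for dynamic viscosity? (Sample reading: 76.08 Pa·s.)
Yes

dynamic viscosity has SI base units: kg / (m * s)
Pa·s reduces to the same SI base units, so it is a valid unit for dynamic viscosity.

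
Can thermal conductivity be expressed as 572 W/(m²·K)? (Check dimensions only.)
No

thermal conductivity has SI base units: kg * m / (s^3 * K)
W/(m²·K) does NOT reduce to kg * m / (s^3 * K); a valid unit for thermal conductivity would be e.g. W/(m·K).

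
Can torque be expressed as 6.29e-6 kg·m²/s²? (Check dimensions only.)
Yes

torque has SI base units: kg * m^2 / s^2
kg·m²/s² reduces to the same SI base units, so it is a valid unit for torque.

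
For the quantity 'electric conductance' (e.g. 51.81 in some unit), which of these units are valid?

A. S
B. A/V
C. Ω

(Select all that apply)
A, B

electric conductance has SI base units: A^2 * s^3 / (kg * m^2)

Checking each option against A^2 * s^3 / (kg * m^2):
  A. S: ✓ matches
  B. A/V: ✓ matches
  C. Ω: ✗ does not match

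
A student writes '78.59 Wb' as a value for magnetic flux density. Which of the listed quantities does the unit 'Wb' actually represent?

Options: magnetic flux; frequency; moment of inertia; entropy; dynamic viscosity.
magnetic flux

magnetic flux density should have units dimensionally equivalent to kg / (A * s^2) (e.g. T).
The given unit 'Wb' reduces to kg * m^2 / (A * s^2). Of the listed options, that is the dimensionality of magnetic flux.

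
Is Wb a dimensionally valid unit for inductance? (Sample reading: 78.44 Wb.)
No

inductance has SI base units: kg * m^2 / (A^2 * s^2)
Wb does NOT reduce to kg * m^2 / (A^2 * s^2); a valid unit for inductance would be e.g. H.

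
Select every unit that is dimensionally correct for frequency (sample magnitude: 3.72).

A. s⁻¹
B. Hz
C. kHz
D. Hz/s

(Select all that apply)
A, B, C

frequency has SI base units: 1 / s

Checking each option against 1 / s:
  A. s⁻¹: ✓ matches
  B. Hz: ✓ matches
  C. kHz: ✓ matches
  D. Hz/s: ✗ does not match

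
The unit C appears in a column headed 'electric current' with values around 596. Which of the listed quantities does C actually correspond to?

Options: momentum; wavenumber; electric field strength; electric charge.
electric charge

electric current should have units dimensionally equivalent to A (e.g. A).
The given unit 'C' reduces to A * s. Of the listed options, that is the dimensionality of electric charge.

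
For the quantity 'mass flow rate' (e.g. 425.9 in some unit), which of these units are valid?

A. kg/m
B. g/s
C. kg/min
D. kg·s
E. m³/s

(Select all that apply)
B, C

mass flow rate has SI base units: kg / s

Checking each option against kg / s:
  A. kg/m: ✗ does not match
  B. g/s: ✓ matches
  C. kg/min: ✓ matches
  D. kg·s: ✗ does not match
  E. m³/s: ✗ does not match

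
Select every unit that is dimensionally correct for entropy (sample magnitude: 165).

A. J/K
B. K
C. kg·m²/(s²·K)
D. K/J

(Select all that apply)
A, C

entropy has SI base units: kg * m^2 / (s^2 * K)

Checking each option against kg * m^2 / (s^2 * K):
  A. J/K: ✓ matches
  B. K: ✗ does not match
  C. kg·m²/(s²·K): ✓ matches
  D. K/J: ✗ does not match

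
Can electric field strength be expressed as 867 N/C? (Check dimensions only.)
Yes

electric field strength has SI base units: kg * m / (A * s^3)
N/C reduces to the same SI base units, so it is a valid unit for electric field strength.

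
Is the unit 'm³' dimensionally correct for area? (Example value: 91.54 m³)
No

area has SI base units: m^2
m³ does NOT reduce to m^2; a valid unit for area would be e.g. m².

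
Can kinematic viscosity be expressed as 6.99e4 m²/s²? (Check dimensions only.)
No

kinematic viscosity has SI base units: m^2 / s
m²/s² does NOT reduce to m^2 / s; a valid unit for kinematic viscosity would be e.g. m²/s.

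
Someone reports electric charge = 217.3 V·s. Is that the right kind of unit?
No

electric charge has SI base units: A * s
V·s does NOT reduce to A * s; a valid unit for electric charge would be e.g. C.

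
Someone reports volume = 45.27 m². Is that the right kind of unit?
No

volume has SI base units: m^3
m² does NOT reduce to m^3; a valid unit for volume would be e.g. m³.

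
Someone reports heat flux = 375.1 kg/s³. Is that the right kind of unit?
Yes

heat flux has SI base units: kg / s^3
kg/s³ reduces to the same SI base units, so it is a valid unit for heat flux.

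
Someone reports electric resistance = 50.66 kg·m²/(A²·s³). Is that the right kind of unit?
Yes

electric resistance has SI base units: kg * m^2 / (A^2 * s^3)
kg·m²/(A²·s³) reduces to the same SI base units, so it is a valid unit for electric resistance.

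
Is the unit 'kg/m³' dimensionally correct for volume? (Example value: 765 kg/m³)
No

volume has SI base units: m^3
kg/m³ does NOT reduce to m^3; a valid unit for volume would be e.g. m³.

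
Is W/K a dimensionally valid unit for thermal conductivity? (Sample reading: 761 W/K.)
No

thermal conductivity has SI base units: kg * m / (s^3 * K)
W/K does NOT reduce to kg * m / (s^3 * K); a valid unit for thermal conductivity would be e.g. W/(m·K).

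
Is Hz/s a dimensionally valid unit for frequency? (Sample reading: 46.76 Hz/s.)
No

frequency has SI base units: 1 / s
Hz/s does NOT reduce to 1 / s; a valid unit for frequency would be e.g. Hz.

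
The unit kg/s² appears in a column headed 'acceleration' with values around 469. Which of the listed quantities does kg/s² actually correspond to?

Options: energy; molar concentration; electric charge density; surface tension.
surface tension

acceleration should have units dimensionally equivalent to m / s^2 (e.g. m/s²).
The given unit 'kg/s²' reduces to kg / s^2. Of the listed options, that is the dimensionality of surface tension.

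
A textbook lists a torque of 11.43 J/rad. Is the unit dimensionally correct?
Yes

torque has SI base units: kg * m^2 / s^2
J/rad reduces to the same SI base units, so it is a valid unit for torque.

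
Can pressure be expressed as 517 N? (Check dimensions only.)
No

pressure has SI base units: kg / (m * s^2)
N does NOT reduce to kg / (m * s^2); a valid unit for pressure would be e.g. Pa.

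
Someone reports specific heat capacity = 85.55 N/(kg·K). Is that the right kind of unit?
No

specific heat capacity has SI base units: m^2 / (s^2 * K)
N/(kg·K) does NOT reduce to m^2 / (s^2 * K); a valid unit for specific heat capacity would be e.g. J/(kg·K).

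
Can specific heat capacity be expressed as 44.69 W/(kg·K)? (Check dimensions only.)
No

specific heat capacity has SI base units: m^2 / (s^2 * K)
W/(kg·K) does NOT reduce to m^2 / (s^2 * K); a valid unit for specific heat capacity would be e.g. J/(kg·K).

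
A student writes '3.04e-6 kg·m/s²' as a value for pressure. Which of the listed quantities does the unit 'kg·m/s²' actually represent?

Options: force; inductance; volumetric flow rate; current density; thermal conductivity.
force

pressure should have units dimensionally equivalent to kg / (m * s^2) (e.g. Pa).
The given unit 'kg·m/s²' reduces to kg * m / s^2. Of the listed options, that is the dimensionality of force.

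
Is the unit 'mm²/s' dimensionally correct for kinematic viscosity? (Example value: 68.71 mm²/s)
Yes

kinematic viscosity has SI base units: m^2 / s
mm²/s reduces to the same SI base units, so it is a valid unit for kinematic viscosity.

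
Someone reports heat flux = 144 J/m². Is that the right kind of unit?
No

heat flux has SI base units: kg / s^3
J/m² does NOT reduce to kg / s^3; a valid unit for heat flux would be e.g. W/m².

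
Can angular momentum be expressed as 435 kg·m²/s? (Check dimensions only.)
Yes

angular momentum has SI base units: kg * m^2 / s
kg·m²/s reduces to the same SI base units, so it is a valid unit for angular momentum.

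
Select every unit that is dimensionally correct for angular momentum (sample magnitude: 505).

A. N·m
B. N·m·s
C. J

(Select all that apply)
B

angular momentum has SI base units: kg * m^2 / s

Checking each option against kg * m^2 / s:
  A. N·m: ✗ does not match
  B. N·m·s: ✓ matches
  C. J: ✗ does not match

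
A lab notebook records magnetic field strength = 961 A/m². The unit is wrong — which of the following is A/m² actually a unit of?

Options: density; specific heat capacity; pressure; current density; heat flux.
current density

magnetic field strength should have units dimensionally equivalent to A / m (e.g. A/m).
The given unit 'A/m²' reduces to A / m^2. Of the listed options, that is the dimensionality of current density.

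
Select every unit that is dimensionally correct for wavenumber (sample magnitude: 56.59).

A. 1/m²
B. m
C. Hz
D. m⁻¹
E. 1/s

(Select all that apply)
D

wavenumber has SI base units: 1 / m

Checking each option against 1 / m:
  A. 1/m²: ✗ does not match
  B. m: ✗ does not match
  C. Hz: ✗ does not match
  D. m⁻¹: ✓ matches
  E. 1/s: ✗ does not match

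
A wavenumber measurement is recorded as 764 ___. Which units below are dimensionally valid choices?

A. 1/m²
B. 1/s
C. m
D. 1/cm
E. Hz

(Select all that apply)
D

wavenumber has SI base units: 1 / m

Checking each option against 1 / m:
  A. 1/m²: ✗ does not match
  B. 1/s: ✗ does not match
  C. m: ✗ does not match
  D. 1/cm: ✓ matches
  E. Hz: ✗ does not match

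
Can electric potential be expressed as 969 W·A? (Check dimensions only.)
No

electric potential has SI base units: kg * m^2 / (A * s^3)
W·A does NOT reduce to kg * m^2 / (A * s^3); a valid unit for electric potential would be e.g. V.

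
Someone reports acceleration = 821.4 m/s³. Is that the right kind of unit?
No

acceleration has SI base units: m / s^2
m/s³ does NOT reduce to m / s^2; a valid unit for acceleration would be e.g. m/s².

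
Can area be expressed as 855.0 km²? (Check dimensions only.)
Yes

area has SI base units: m^2
km² reduces to the same SI base units, so it is a valid unit for area.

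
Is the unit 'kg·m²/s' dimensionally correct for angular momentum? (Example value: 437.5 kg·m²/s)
Yes

angular momentum has SI base units: kg * m^2 / s
kg·m²/s reduces to the same SI base units, so it is a valid unit for angular momentum.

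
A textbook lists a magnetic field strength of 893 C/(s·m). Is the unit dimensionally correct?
Yes

magnetic field strength has SI base units: A / m
C/(s·m) reduces to the same SI base units, so it is a valid unit for magnetic field strength.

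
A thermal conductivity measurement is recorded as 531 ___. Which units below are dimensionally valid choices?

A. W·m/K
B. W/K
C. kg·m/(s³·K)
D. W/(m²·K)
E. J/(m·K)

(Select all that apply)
C

thermal conductivity has SI base units: kg * m / (s^3 * K)

Checking each option against kg * m / (s^3 * K):
  A. W·m/K: ✗ does not match
  B. W/K: ✗ does not match
  C. kg·m/(s³·K): ✓ matches
  D. W/(m²·K): ✗ does not match
  E. J/(m·K): ✗ does not match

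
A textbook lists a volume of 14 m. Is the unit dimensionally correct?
No

volume has SI base units: m^3
m does NOT reduce to m^3; a valid unit for volume would be e.g. m³.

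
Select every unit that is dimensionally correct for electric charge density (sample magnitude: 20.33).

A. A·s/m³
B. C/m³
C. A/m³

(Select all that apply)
A, B

electric charge density has SI base units: A * s / m^3

Checking each option against A * s / m^3:
  A. A·s/m³: ✓ matches
  B. C/m³: ✓ matches
  C. A/m³: ✗ does not match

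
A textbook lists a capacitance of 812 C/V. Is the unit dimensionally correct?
Yes

capacitance has SI base units: A^2 * s^4 / (kg * m^2)
C/V reduces to the same SI base units, so it is a valid unit for capacitance.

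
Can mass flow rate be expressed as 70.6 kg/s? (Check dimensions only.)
Yes

mass flow rate has SI base units: kg / s
kg/s reduces to the same SI base units, so it is a valid unit for mass flow rate.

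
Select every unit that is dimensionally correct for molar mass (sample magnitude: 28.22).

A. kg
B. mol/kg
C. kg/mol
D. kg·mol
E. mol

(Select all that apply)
C

molar mass has SI base units: kg / mol

Checking each option against kg / mol:
  A. kg: ✗ does not match
  B. mol/kg: ✗ does not match
  C. kg/mol: ✓ matches
  D. kg·mol: ✗ does not match
  E. mol: ✗ does not match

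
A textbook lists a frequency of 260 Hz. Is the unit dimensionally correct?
Yes

frequency has SI base units: 1 / s
Hz reduces to the same SI base units, so it is a valid unit for frequency.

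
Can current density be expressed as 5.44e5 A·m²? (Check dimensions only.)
No

current density has SI base units: A / m^2
A·m² does NOT reduce to A / m^2; a valid unit for current density would be e.g. A/m².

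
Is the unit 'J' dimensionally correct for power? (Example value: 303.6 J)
No

power has SI base units: kg * m^2 / s^3
J does NOT reduce to kg * m^2 / s^3; a valid unit for power would be e.g. W.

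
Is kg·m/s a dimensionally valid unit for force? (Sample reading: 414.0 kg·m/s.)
No

force has SI base units: kg * m / s^2
kg·m/s does NOT reduce to kg * m / s^2; a valid unit for force would be e.g. N.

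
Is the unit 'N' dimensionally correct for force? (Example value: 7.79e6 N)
Yes

force has SI base units: kg * m / s^2
N reduces to the same SI base units, so it is a valid unit for force.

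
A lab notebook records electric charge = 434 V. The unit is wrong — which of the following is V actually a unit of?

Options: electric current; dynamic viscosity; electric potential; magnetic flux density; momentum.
electric potential

electric charge should have units dimensionally equivalent to A * s (e.g. C).
The given unit 'V' reduces to kg * m^2 / (A * s^3). Of the listed options, that is the dimensionality of electric potential.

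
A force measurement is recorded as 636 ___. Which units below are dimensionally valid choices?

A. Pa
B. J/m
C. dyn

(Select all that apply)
B, C

force has SI base units: kg * m / s^2

Checking each option against kg * m / s^2:
  A. Pa: ✗ does not match
  B. J/m: ✓ matches
  C. dyn: ✓ matches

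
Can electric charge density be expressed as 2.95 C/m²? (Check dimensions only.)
No

electric charge density has SI base units: A * s / m^3
C/m² does NOT reduce to A * s / m^3; a valid unit for electric charge density would be e.g. C/m³.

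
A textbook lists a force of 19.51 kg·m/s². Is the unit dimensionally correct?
Yes

force has SI base units: kg * m / s^2
kg·m/s² reduces to the same SI base units, so it is a valid unit for force.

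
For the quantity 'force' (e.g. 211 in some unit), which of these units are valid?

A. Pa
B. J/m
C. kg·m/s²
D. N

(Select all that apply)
B, C, D

force has SI base units: kg * m / s^2

Checking each option against kg * m / s^2:
  A. Pa: ✗ does not match
  B. J/m: ✓ matches
  C. kg·m/s²: ✓ matches
  D. N: ✓ matches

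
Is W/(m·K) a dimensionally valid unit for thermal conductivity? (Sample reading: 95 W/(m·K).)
Yes

thermal conductivity has SI base units: kg * m / (s^3 * K)
W/(m·K) reduces to the same SI base units, so it is a valid unit for thermal conductivity.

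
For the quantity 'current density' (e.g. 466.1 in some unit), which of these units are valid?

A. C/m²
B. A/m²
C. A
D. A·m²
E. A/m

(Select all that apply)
B

current density has SI base units: A / m^2

Checking each option against A / m^2:
  A. C/m²: ✗ does not match
  B. A/m²: ✓ matches
  C. A: ✗ does not match
  D. A·m²: ✗ does not match
  E. A/m: ✗ does not match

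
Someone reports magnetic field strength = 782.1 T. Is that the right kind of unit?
No

magnetic field strength has SI base units: A / m
T does NOT reduce to A / m; a valid unit for magnetic field strength would be e.g. A/m.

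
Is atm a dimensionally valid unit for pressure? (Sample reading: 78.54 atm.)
Yes

pressure has SI base units: kg / (m * s^2)
atm reduces to the same SI base units, so it is a valid unit for pressure.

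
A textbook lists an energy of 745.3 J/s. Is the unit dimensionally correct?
No

energy has SI base units: kg * m^2 / s^2
J/s does NOT reduce to kg * m^2 / s^2; a valid unit for energy would be e.g. J.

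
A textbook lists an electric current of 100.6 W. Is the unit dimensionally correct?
No

electric current has SI base units: A
W does NOT reduce to A; a valid unit for electric current would be e.g. A.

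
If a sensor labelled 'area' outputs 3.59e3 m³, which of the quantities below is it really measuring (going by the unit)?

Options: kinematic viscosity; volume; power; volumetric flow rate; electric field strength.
volume

area should have units dimensionally equivalent to m^2 (e.g. m²).
The given unit 'm³' reduces to m^3. Of the listed options, that is the dimensionality of volume.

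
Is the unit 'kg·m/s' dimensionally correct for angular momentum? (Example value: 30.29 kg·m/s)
No

angular momentum has SI base units: kg * m^2 / s
kg·m/s does NOT reduce to kg * m^2 / s; a valid unit for angular momentum would be e.g. kg·m²/s.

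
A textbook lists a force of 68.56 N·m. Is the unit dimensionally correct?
No

force has SI base units: kg * m / s^2
N·m does NOT reduce to kg * m / s^2; a valid unit for force would be e.g. N.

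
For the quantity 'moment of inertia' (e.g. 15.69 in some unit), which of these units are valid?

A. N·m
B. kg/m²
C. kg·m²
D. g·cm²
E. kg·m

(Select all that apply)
C, D

moment of inertia has SI base units: kg * m^2

Checking each option against kg * m^2:
  A. N·m: ✗ does not match
  B. kg/m²: ✗ does not match
  C. kg·m²: ✓ matches
  D. g·cm²: ✓ matches
  E. kg·m: ✗ does not match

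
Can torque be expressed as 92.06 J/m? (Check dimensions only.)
No

torque has SI base units: kg * m^2 / s^2
J/m does NOT reduce to kg * m^2 / s^2; a valid unit for torque would be e.g. N·m.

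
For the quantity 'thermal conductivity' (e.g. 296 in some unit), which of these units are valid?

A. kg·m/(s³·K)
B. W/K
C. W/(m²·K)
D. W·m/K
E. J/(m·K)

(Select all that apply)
A

thermal conductivity has SI base units: kg * m / (s^3 * K)

Checking each option against kg * m / (s^3 * K):
  A. kg·m/(s³·K): ✓ matches
  B. W/K: ✗ does not match
  C. W/(m²·K): ✗ does not match
  D. W·m/K: ✗ does not match
  E. J/(m·K): ✗ does not match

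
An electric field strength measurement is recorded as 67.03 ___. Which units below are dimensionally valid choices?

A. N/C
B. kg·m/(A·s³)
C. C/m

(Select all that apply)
A, B

electric field strength has SI base units: kg * m / (A * s^3)

Checking each option against kg * m / (A * s^3):
  A. N/C: ✓ matches
  B. kg·m/(A·s³): ✓ matches
  C. C/m: ✗ does not match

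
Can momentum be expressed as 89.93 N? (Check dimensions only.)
No

momentum has SI base units: kg * m / s
N does NOT reduce to kg * m / s; a valid unit for momentum would be e.g. kg·m/s.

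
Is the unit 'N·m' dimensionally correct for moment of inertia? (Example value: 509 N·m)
No

moment of inertia has SI base units: kg * m^2
N·m does NOT reduce to kg * m^2; a valid unit for moment of inertia would be e.g. kg·m².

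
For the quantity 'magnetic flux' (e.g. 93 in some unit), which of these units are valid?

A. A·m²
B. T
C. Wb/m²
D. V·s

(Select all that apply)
D

magnetic flux has SI base units: kg * m^2 / (A * s^2)

Checking each option against kg * m^2 / (A * s^2):
  A. A·m²: ✗ does not match
  B. T: ✗ does not match
  C. Wb/m²: ✗ does not match
  D. V·s: ✓ matches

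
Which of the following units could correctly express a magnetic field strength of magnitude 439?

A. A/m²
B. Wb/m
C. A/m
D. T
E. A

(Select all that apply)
C

magnetic field strength has SI base units: A / m

Checking each option against A / m:
  A. A/m²: ✗ does not match
  B. Wb/m: ✗ does not match
  C. A/m: ✓ matches
  D. T: ✗ does not match
  E. A: ✗ does not match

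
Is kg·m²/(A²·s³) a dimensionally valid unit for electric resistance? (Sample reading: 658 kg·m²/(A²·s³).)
Yes

electric resistance has SI base units: kg * m^2 / (A^2 * s^3)
kg·m²/(A²·s³) reduces to the same SI base units, so it is a valid unit for electric resistance.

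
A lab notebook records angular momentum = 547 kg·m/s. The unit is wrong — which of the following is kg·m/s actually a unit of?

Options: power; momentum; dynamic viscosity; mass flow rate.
momentum

angular momentum should have units dimensionally equivalent to kg * m^2 / s (e.g. kg·m²/s).
The given unit 'kg·m/s' reduces to kg * m / s. Of the listed options, that is the dimensionality of momentum.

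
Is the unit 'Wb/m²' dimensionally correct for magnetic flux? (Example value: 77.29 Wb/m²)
No

magnetic flux has SI base units: kg * m^2 / (A * s^2)
Wb/m² does NOT reduce to kg * m^2 / (A * s^2); a valid unit for magnetic flux would be e.g. Wb.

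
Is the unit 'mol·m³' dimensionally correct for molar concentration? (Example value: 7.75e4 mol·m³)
No

molar concentration has SI base units: mol / m^3
mol·m³ does NOT reduce to mol / m^3; a valid unit for molar concentration would be e.g. mol/m³.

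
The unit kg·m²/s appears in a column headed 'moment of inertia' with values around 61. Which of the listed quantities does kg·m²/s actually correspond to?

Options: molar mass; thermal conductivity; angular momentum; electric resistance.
angular momentum

moment of inertia should have units dimensionally equivalent to kg * m^2 (e.g. kg·m²).
The given unit 'kg·m²/s' reduces to kg * m^2 / s. Of the listed options, that is the dimensionality of angular momentum.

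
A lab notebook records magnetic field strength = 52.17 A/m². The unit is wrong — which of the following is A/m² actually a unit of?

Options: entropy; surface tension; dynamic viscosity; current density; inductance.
current density

magnetic field strength should have units dimensionally equivalent to A / m (e.g. A/m).
The given unit 'A/m²' reduces to A / m^2. Of the listed options, that is the dimensionality of current density.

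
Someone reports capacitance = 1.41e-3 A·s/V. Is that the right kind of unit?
Yes

capacitance has SI base units: A^2 * s^4 / (kg * m^2)
A·s/V reduces to the same SI base units, so it is a valid unit for capacitance.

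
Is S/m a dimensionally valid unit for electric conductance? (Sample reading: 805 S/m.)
No

electric conductance has SI base units: A^2 * s^3 / (kg * m^2)
S/m does NOT reduce to A^2 * s^3 / (kg * m^2); a valid unit for electric conductance would be e.g. S.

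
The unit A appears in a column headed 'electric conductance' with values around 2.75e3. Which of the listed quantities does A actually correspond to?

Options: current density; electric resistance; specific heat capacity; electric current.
electric current

electric conductance should have units dimensionally equivalent to A^2 * s^3 / (kg * m^2) (e.g. S).
The given unit 'A' reduces to A. Of the listed options, that is the dimensionality of electric current.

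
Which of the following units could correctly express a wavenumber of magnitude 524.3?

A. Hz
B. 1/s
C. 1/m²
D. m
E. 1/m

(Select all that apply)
E

wavenumber has SI base units: 1 / m

Checking each option against 1 / m:
  A. Hz: ✗ does not match
  B. 1/s: ✗ does not match
  C. 1/m²: ✗ does not match
  D. m: ✗ does not match
  E. 1/m: ✓ matches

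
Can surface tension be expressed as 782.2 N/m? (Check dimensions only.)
Yes

surface tension has SI base units: kg / s^2
N/m reduces to the same SI base units, so it is a valid unit for surface tension.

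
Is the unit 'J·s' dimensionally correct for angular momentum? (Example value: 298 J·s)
Yes

angular momentum has SI base units: kg * m^2 / s
J·s reduces to the same SI base units, so it is a valid unit for angular momentum.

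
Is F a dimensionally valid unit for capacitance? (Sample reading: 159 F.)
Yes

capacitance has SI base units: A^2 * s^4 / (kg * m^2)
F reduces to the same SI base units, so it is a valid unit for capacitance.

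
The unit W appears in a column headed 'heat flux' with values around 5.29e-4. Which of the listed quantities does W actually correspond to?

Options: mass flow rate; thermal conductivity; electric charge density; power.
power

heat flux should have units dimensionally equivalent to kg / s^3 (e.g. W/m²).
The given unit 'W' reduces to kg * m^2 / s^3. Of the listed options, that is the dimensionality of power.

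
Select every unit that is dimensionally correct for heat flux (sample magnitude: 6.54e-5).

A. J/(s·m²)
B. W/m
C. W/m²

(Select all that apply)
A, C

heat flux has SI base units: kg / s^3

Checking each option against kg / s^3:
  A. J/(s·m²): ✓ matches
  B. W/m: ✗ does not match
  C. W/m²: ✓ matches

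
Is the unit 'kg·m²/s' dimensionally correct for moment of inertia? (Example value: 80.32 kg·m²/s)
No

moment of inertia has SI base units: kg * m^2
kg·m²/s does NOT reduce to kg * m^2; a valid unit for moment of inertia would be e.g. kg·m².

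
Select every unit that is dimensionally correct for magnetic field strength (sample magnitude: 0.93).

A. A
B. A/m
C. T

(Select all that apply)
B

magnetic field strength has SI base units: A / m

Checking each option against A / m:
  A. A: ✗ does not match
  B. A/m: ✓ matches
  C. T: ✗ does not match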